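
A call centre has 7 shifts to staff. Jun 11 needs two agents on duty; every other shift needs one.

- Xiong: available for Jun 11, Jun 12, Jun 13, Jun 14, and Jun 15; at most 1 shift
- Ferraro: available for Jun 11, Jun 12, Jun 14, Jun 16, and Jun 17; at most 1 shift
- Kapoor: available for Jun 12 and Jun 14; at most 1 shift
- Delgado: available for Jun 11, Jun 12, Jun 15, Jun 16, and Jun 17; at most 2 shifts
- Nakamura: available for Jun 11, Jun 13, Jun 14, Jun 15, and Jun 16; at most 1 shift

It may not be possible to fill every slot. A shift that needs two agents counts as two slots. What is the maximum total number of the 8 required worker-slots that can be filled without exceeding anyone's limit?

6

Total capacity across all agents is 1+1+1+2+1 = 6, and 8 slots are needed, so at most 6 can be filled.
An assignment achieving 6: Jun 11→Nakamura, Jun 12→Kapoor, Jun 13→Xiong, Jun 15→Delgado, Jun 16→Delgado, Jun 17→Ferraro.
Loads: Xiong 1/1, Ferraro 1/1, Kapoor 1/1, Delgado 2/2, Nakamura 1/1.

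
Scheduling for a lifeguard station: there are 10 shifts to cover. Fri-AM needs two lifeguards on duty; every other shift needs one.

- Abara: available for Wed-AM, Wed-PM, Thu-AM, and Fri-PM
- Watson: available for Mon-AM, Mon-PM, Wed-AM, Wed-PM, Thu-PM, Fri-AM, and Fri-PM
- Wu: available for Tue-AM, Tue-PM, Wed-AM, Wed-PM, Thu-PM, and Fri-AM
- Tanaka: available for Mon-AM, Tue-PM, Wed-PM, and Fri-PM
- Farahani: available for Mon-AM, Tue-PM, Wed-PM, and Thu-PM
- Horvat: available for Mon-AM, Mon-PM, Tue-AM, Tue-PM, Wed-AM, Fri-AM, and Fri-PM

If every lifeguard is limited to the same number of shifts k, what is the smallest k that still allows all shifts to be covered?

2

With 6 lifeguards and 11 worker-slots to fill, someone must work at least ⌈11/6⌉ = 2 shifts, so k ≥ 2.
k = 2 works: Mon-AM→Tanaka, Mon-PM→Watson, Tue-AM→Wu, Tue-PM→Tanaka, Wed-AM→Abara, Wed-PM→Farahani, Thu-AM→Abara, Thu-PM→Watson, Fri-AM→Wu+Horvat, Fri-PM→Horvat.
Loads: Abara 2, Watson 2, Wu 2, Tanaka 2, Farahani 1, Horvat 2 — all ≤ 2.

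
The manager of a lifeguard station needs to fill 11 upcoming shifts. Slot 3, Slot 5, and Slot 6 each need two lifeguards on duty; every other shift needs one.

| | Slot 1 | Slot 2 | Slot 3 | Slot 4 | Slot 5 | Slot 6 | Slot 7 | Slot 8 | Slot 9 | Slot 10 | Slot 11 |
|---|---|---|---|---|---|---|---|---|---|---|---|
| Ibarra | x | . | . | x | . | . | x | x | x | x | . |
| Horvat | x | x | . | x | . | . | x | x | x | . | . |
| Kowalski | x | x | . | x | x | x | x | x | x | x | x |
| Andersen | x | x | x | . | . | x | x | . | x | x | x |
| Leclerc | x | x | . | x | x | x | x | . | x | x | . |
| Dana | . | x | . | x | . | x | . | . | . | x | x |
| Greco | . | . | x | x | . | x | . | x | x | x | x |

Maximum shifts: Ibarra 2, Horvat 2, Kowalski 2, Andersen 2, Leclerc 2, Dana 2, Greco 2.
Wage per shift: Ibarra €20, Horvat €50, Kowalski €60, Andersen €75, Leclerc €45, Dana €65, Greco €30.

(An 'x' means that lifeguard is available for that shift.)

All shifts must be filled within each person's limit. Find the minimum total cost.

€690

Slot 3 can only be covered by Andersen and Greco, so that assignment is forced.
Slot 5 can only be covered by Kowalski and Leclerc, so that assignment is forced.
Picking the cheapest available lifeguard for each shift independently would cost €480, but that ignores the shift limits.
An optimal schedule: Slot 1→Ibarra, Slot 2→Horvat, Slot 3→Andersen+Greco, Slot 4→Leclerc, Slot 5→Kowalski+Leclerc, Slot 6→Dana+Greco, Slot 7→Horvat, Slot 8→Ibarra, Slot 9→Andersen, Slot 10→Dana, Slot 11→Kowalski.
Total: 20 + 50 + 75 + 30 + 45 + 60 + 45 + 65 + 30 + 50 + 20 + 75 + 65 + 60 = €690.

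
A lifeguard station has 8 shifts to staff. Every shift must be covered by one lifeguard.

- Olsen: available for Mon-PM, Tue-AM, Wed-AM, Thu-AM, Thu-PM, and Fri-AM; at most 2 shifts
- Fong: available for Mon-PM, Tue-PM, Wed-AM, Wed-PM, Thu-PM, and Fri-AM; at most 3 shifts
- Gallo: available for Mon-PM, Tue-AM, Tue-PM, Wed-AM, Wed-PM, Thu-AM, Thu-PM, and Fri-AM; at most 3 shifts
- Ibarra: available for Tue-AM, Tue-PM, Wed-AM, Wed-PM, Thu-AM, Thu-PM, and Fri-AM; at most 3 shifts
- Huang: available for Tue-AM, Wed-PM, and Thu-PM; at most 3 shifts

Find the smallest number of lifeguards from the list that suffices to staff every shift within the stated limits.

3

8 slots to fill and no one can take more than 3, so at least ⌈8/3⌉ = 3 lifeguards are needed.
Olsen, Fong, and Gallo alone can cover everything: Mon-PM→Fong, Tue-AM→Olsen, Tue-PM→Fong, Wed-AM→Gallo, Wed-PM→Fong, Thu-AM→Olsen, Thu-PM→Gallo, Fri-AM→Gallo.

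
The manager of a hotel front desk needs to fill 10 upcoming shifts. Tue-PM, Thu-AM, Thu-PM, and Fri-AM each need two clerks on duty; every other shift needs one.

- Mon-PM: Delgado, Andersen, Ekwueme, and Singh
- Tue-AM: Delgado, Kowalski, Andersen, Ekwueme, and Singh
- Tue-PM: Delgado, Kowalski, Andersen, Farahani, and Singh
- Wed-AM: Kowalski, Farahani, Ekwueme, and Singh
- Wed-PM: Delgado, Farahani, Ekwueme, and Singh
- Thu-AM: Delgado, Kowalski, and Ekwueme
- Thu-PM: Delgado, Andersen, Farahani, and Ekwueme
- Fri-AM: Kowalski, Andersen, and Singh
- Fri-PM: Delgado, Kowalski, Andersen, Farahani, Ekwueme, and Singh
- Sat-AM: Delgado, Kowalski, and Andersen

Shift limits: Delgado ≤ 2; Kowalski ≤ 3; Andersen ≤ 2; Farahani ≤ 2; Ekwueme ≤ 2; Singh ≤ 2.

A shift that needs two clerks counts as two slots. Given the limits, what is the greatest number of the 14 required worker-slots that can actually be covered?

Total capacity across all clerks is 2+3+2+2+2+2 = 13, and 14 slots are needed, so at most 13 can be filled.
An assignment achieving 13: Mon-PM→Andersen, Tue-AM→Ekwueme, Tue-PM→Singh, Wed-AM→Kowalski, Wed-PM→Farahani, Thu-AM→Delgado+Kowalski, Thu-PM→Farahani+Ekwueme, Fri-AM→Kowalski+Andersen, Fri-PM→Singh, Sat-AM→Delgado.
Loads: Delgado 2/2, Kowalski 3/3, Andersen 2/2, Farahani 2/2, Ekwueme 2/2, Singh 2/2.

13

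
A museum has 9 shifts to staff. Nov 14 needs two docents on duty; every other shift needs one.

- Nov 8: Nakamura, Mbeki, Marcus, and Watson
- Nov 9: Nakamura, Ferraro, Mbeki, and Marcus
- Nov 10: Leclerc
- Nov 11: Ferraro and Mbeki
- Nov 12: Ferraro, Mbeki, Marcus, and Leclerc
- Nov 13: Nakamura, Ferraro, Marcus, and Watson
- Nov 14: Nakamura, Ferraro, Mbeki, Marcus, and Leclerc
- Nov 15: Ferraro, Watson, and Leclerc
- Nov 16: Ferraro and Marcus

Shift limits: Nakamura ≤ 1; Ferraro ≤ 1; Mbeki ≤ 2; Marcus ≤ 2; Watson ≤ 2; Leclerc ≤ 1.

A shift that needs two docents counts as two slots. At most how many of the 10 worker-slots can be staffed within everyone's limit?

9

Total capacity across all docents is 1+1+2+2+2+1 = 9, and 10 slots are needed, so at most 9 can be filled.
An assignment achieving 9: Nov 8→Nakamura, Nov 9→Mbeki, Nov 10→Leclerc, Nov 11→Ferraro, Nov 12→Mbeki, Nov 13→Watson, Nov 14→Marcus, Nov 15→Watson, Nov 16→Marcus.
Loads: Nakamura 1/1, Ferraro 1/1, Mbeki 2/2, Marcus 2/2, Watson 2/2, Leclerc 1/1.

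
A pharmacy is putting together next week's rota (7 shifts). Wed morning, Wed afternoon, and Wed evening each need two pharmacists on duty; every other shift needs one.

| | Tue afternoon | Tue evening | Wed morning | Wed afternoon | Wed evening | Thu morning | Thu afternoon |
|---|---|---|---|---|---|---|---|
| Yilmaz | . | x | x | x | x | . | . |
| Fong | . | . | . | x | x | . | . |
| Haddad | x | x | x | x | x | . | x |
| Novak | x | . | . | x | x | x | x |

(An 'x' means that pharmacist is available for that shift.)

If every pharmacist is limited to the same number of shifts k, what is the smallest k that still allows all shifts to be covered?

With 4 pharmacists and 10 worker-slots to fill, someone must work at least ⌈10/4⌉ = 3 shifts, so k ≥ 3.
k = 3 works: Tue afternoon→Haddad, Tue evening→Yilmaz, Wed morning→Yilmaz+Haddad, Wed afternoon→Yilmaz+Fong, Wed evening→Fong+Novak, Thu morning→Novak, Thu afternoon→Haddad.
Loads: Yilmaz 3, Fong 2, Haddad 3, Novak 2 — all ≤ 3.

3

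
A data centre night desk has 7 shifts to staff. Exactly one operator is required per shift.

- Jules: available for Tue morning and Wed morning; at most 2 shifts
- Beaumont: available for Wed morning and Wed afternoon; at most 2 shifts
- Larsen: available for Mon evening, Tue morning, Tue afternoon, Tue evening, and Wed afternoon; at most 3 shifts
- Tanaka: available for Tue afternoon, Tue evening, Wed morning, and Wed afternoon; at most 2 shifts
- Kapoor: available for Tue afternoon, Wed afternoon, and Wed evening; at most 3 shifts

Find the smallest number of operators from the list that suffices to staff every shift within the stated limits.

7 slots to fill and no one can take more than 3, so at least ⌈7/3⌉ = 3 operators are needed.
Jules, Larsen, and Kapoor alone can cover everything: Mon evening→Larsen, Tue morning→Jules, Tue afternoon→Larsen, Tue evening→Larsen, Wed morning→Jules, Wed afternoon→Kapoor, Wed evening→Kapoor.

3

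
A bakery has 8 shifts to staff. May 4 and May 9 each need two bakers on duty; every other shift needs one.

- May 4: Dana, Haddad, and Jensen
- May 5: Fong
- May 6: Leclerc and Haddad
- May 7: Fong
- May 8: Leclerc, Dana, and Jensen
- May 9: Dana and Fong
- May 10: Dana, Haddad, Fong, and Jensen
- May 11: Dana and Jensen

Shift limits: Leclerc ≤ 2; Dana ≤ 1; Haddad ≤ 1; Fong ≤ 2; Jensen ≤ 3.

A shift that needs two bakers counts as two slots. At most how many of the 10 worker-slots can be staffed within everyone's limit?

9

Total capacity across all bakers is 2+1+1+2+3 = 9, and 10 slots are needed, so at most 9 can be filled.
An assignment achieving 9: May 4→Haddad+Jensen, May 5→Fong, May 6→Leclerc, May 7→Fong, May 8→Leclerc, May 9→Dana, May 10→Jensen, May 11→Jensen.
Loads: Leclerc 2/2, Dana 1/1, Haddad 1/1, Fong 2/2, Jensen 3/3.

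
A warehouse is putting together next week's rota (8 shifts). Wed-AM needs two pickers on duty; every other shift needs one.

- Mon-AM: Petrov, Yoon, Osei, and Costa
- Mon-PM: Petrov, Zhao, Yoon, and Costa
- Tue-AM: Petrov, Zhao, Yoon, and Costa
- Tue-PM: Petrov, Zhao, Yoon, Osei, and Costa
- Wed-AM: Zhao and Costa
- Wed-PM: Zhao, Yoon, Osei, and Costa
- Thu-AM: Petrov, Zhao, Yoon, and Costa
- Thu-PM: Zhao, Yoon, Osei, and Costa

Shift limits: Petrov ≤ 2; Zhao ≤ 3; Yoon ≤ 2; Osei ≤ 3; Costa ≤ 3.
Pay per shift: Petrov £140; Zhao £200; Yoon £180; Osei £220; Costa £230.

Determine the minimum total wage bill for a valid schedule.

Wed-AM can only be covered by Zhao and Costa, so that assignment is forced.
Picking the cheapest available picker for each shift independently would cost £1490, but that ignores the shift limits.
An optimal schedule: Mon-AM→Petrov, Mon-PM→Petrov, Tue-AM→Zhao, Tue-PM→Osei, Wed-AM→Zhao+Costa, Wed-PM→Zhao, Thu-AM→Yoon, Thu-PM→Yoon.
Total: 140 + 140 + 200 + 220 + 200 + 230 + 200 + 180 + 180 = £1690.

£1690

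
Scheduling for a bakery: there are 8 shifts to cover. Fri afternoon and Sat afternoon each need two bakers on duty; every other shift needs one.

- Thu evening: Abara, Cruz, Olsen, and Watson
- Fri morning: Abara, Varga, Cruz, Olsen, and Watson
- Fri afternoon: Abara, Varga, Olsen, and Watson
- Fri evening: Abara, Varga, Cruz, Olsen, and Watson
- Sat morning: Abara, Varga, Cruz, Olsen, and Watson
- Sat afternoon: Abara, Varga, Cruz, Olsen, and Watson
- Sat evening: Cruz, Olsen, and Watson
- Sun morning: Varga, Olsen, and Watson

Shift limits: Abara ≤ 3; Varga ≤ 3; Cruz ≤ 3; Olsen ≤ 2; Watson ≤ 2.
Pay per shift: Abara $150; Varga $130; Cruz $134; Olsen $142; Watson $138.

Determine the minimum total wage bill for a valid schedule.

$1352

Picking the cheapest available baker for each shift independently would cost $1320, but that ignores the shift limits.
An optimal schedule: Thu evening→Cruz, Fri morning→Varga, Fri afternoon→Watson+Olsen, Fri evening→Varga, Sat morning→Cruz, Sat afternoon→Watson+Olsen, Sat evening→Cruz, Sun morning→Varga.
Total: 134 + 130 + 138 + 142 + 130 + 134 + 138 + 142 + 134 + 130 = $1352.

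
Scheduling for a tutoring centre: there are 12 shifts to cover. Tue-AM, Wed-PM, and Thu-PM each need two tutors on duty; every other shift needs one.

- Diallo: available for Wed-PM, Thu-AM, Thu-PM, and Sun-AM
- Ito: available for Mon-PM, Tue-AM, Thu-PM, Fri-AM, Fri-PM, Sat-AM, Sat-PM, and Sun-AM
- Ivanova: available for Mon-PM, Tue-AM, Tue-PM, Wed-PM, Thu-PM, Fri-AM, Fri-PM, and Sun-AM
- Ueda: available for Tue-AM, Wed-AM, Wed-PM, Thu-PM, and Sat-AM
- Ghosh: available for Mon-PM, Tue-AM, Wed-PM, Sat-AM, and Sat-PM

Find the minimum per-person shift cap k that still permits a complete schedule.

With 5 tutors and 15 worker-slots to fill, someone must work at least ⌈15/5⌉ = 3 shifts, so k ≥ 3.
k = 3 works: Mon-PM→Ivanova, Tue-AM→Ivanova+Ghosh, Tue-PM→Ivanova, Wed-AM→Ueda, Wed-PM→Ueda+Ghosh, Thu-AM→Diallo, Thu-PM→Diallo+Ueda, Fri-AM→Ito, Fri-PM→Ito, Sat-AM→Ghosh, Sat-PM→Ito, Sun-AM→Diallo.
Loads: Diallo 3, Ito 3, Ivanova 3, Ueda 3, Ghosh 3 — all ≤ 3.

3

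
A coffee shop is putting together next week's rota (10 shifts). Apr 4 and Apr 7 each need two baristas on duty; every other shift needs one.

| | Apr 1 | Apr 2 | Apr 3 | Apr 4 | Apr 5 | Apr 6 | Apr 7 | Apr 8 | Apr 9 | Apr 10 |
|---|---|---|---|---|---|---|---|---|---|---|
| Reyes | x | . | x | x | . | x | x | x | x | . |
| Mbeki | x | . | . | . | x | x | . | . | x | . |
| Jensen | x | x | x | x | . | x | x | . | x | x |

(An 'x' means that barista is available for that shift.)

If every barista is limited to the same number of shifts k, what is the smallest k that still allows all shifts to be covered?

4

With 3 baristas and 12 worker-slots to fill, someone must work at least ⌈12/3⌉ = 4 shifts, so k ≥ 4.
k = 4 works: Apr 1→Mbeki, Apr 2→Jensen, Apr 3→Reyes, Apr 4→Reyes+Jensen, Apr 5→Mbeki, Apr 6→Mbeki, Apr 7→Reyes+Jensen, Apr 8→Reyes, Apr 9→Mbeki, Apr 10→Jensen.
Loads: Reyes 4, Mbeki 4, Jensen 4 — all ≤ 4.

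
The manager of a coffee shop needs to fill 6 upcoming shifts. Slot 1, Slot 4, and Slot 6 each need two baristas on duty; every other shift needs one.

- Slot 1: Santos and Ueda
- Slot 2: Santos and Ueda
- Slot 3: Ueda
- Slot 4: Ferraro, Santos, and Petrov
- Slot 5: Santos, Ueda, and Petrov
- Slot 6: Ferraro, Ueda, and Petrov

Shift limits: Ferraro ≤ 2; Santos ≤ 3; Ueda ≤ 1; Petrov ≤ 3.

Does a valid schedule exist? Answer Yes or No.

Total capacity is 9 and 9 slots are needed, so capacity alone doesn't rule it out.
Shifts {Slot 1, Slot 3} need 3 worker-slots in total, but the baristas available for any of those shifts (Santos and Ueda) can supply at most 2 among them. So no valid schedule exists.

No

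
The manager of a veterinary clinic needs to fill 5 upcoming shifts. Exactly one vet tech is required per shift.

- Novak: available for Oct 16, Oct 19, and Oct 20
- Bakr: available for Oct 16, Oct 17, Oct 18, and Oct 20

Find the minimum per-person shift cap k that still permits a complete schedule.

With 2 vet techs and 5 worker-slots to fill, someone must work at least ⌈5/2⌉ = 3 shifts, so k ≥ 3.
k = 3 works: Oct 16→Novak, Oct 17→Bakr, Oct 18→Bakr, Oct 19→Novak, Oct 20→Novak.
Loads: Novak 3, Bakr 2 — all ≤ 3.

3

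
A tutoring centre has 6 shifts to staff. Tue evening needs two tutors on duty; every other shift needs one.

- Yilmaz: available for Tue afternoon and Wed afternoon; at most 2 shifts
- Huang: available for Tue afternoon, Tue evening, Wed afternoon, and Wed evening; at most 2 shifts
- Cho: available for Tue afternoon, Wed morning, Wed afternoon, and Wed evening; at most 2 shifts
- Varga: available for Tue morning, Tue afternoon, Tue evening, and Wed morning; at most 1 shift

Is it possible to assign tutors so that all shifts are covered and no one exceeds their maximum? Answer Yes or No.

Total capacity is 7 and 7 slots are needed, so capacity alone doesn't rule it out.
Shifts {Tue morning, Tue evening} need 3 worker-slots in total, but the tutors available for any of those shifts (Huang and Varga) can supply at most 2 among them. So no valid schedule exists.

No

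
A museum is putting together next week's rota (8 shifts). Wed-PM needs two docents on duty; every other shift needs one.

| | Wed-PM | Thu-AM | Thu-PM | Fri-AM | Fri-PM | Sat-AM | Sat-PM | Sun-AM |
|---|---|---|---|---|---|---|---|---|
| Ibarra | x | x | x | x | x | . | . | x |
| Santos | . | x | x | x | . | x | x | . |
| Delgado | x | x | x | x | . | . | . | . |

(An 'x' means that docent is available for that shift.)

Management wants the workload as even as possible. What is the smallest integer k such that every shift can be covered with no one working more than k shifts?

3

With 3 docents and 9 worker-slots to fill, someone must work at least ⌈9/3⌉ = 3 shifts, so k ≥ 3.
k = 3 works: Wed-PM→Ibarra+Delgado, Thu-AM→Santos, Thu-PM→Delgado, Fri-AM→Delgado, Fri-PM→Ibarra, Sat-AM→Santos, Sat-PM→Santos, Sun-AM→Ibarra.
Loads: Ibarra 3, Santos 3, Delgado 3 — all ≤ 3.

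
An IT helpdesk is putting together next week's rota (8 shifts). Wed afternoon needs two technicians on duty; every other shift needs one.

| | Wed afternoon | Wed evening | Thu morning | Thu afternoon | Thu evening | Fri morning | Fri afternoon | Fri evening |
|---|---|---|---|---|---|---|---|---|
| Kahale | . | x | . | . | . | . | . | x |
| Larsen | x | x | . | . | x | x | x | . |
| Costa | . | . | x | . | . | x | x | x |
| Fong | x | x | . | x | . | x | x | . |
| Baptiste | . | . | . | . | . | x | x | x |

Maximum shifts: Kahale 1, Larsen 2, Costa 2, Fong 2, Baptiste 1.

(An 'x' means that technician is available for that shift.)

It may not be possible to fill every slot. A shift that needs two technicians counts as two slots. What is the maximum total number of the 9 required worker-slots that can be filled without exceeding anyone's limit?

8

Total capacity across all technicians is 1+2+2+2+1 = 8, and 9 slots are needed, so at most 8 can be filled.
An assignment achieving 8: Wed afternoon→Larsen+Fong, Wed evening→Kahale, Thu morning→Costa, Thu afternoon→Fong, Thu evening→Larsen, Fri morning→Baptiste, Fri evening→Costa.
Loads: Kahale 1/1, Larsen 2/2, Costa 2/2, Fong 2/2, Baptiste 1/1.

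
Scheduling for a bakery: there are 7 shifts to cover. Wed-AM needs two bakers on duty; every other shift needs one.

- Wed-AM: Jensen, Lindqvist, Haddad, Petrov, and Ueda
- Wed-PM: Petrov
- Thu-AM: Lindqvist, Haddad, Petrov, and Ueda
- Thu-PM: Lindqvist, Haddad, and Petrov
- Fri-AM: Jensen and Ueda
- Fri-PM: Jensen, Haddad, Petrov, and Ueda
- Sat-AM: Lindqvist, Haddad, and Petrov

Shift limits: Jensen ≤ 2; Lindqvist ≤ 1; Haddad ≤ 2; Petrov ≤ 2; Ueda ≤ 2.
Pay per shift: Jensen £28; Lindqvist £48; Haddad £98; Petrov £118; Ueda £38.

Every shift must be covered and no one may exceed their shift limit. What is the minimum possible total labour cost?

£494

Wed-PM can only be covered by Petrov, so that assignment is forced.
Picking the cheapest available baker for each shift independently would cost £374, but that ignores the shift limits.
An optimal schedule: Wed-AM→Ueda+Haddad, Wed-PM→Petrov, Thu-AM→Ueda, Thu-PM→Lindqvist, Fri-AM→Jensen, Fri-PM→Jensen, Sat-AM→Haddad.
Total: 38 + 98 + 118 + 38 + 48 + 28 + 28 + 98 = £494.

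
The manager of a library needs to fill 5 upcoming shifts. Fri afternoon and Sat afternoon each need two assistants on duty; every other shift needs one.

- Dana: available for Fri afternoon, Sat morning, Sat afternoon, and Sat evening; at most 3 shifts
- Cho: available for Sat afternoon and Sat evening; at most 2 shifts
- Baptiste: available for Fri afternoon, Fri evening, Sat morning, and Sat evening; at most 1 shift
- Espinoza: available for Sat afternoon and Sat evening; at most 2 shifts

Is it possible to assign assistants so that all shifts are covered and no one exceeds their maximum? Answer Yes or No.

No

Total capacity is 8 and 7 slots are needed, so capacity alone doesn't rule it out.
Shifts {Fri afternoon, Fri evening} need 3 worker-slots in total, but the assistants available for any of those shifts (Dana and Baptiste) can supply at most 2 among them. So no valid schedule exists.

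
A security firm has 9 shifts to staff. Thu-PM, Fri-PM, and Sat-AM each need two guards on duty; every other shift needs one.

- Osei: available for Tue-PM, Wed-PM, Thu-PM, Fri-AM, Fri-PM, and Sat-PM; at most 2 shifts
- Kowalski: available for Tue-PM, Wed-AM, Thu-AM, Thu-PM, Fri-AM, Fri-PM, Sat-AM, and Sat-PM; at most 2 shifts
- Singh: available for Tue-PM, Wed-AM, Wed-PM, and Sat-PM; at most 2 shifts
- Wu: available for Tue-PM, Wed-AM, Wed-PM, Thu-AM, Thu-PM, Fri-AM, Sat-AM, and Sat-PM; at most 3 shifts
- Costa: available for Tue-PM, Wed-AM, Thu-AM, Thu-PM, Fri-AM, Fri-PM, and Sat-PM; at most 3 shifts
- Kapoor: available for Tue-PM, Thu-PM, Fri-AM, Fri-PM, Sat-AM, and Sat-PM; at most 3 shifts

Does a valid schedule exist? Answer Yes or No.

Yes

One valid schedule: Tue-PM→Singh, Wed-AM→Singh, Wed-PM→Osei, Thu-AM→Kowalski, Thu-PM→Wu+Costa, Fri-AM→Osei, Fri-PM→Costa+Kapoor, Sat-AM→Kowalski+Wu, Sat-PM→Wu.
Loads: Osei 2/2, Kowalski 2/2, Singh 2/2, Wu 3/3, Costa 2/3, Kapoor 1/3 — all within limits.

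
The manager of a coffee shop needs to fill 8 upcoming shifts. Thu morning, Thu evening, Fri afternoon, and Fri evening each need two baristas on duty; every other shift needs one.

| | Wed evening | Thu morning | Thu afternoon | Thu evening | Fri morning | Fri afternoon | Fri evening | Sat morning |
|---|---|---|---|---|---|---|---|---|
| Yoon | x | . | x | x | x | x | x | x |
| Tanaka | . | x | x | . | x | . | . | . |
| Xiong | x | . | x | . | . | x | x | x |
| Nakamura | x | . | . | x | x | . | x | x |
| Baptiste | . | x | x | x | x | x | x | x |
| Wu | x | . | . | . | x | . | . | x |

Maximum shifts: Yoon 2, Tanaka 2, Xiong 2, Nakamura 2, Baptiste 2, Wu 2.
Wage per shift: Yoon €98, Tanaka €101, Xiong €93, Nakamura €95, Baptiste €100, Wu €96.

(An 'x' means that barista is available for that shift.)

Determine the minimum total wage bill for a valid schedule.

Thu morning can only be covered by Tanaka and Baptiste, so that assignment is forced.
Picking the cheapest available barista for each shift independently would cost €1147, but that ignores the shift limits.
An optimal schedule: Wed evening→Xiong, Thu morning→Tanaka+Baptiste, Thu afternoon→Tanaka, Thu evening→Yoon+Nakamura, Fri morning→Wu, Fri afternoon→Yoon+Xiong, Fri evening→Nakamura+Baptiste, Sat morning→Wu.
Total: 93 + 101 + 100 + 101 + 98 + 95 + 96 + 98 + 93 + 95 + 100 + 96 = €1166.

€1166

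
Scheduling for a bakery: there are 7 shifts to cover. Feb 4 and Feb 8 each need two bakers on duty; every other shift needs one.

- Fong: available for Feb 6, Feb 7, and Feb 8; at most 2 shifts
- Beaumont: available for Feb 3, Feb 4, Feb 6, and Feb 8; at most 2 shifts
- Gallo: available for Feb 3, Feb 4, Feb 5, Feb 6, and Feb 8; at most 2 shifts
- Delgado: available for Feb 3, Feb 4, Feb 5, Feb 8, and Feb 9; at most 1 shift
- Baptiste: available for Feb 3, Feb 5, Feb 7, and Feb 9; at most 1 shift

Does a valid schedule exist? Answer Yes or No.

Total capacity is 2+2+2+1+1 = 8 but 9 worker-slots are needed — infeasible.

No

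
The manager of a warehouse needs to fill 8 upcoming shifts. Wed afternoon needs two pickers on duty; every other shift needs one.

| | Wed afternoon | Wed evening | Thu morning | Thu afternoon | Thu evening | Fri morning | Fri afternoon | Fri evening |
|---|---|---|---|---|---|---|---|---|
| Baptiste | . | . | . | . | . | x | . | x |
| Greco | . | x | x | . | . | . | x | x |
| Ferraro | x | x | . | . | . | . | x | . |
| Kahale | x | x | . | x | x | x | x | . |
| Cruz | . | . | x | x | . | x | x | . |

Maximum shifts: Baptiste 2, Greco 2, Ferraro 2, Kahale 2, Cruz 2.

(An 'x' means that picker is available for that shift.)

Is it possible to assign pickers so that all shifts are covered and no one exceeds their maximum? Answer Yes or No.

Wed afternoon can only be covered by Ferraro and Kahale, so that assignment is forced.
Thu evening can only be covered by Kahale, so that assignment is forced.
One valid schedule: Wed afternoon→Ferraro+Kahale, Wed evening→Greco, Thu morning→Greco, Thu afternoon→Cruz, Thu evening→Kahale, Fri morning→Baptiste, Fri afternoon→Ferraro, Fri evening→Baptiste.
Loads: Baptiste 2/2, Greco 2/2, Ferraro 2/2, Kahale 2/2, Cruz 1/2 — all within limits.

Yes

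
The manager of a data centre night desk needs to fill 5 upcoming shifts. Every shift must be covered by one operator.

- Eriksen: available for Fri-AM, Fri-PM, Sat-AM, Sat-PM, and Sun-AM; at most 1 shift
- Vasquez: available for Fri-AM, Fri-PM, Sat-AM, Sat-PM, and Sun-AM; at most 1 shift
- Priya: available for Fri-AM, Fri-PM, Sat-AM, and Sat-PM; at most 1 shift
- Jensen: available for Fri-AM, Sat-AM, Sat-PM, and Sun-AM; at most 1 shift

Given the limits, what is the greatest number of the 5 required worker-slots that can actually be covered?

4

Total capacity across all operators is 1+1+1+1 = 4, and 5 slots are needed, so at most 4 can be filled.
An assignment achieving 4: Fri-AM→Priya, Fri-PM→Eriksen, Sat-AM→Jensen, Sun-AM→Vasquez.
Loads: Eriksen 1/1, Vasquez 1/1, Priya 1/1, Jensen 1/1.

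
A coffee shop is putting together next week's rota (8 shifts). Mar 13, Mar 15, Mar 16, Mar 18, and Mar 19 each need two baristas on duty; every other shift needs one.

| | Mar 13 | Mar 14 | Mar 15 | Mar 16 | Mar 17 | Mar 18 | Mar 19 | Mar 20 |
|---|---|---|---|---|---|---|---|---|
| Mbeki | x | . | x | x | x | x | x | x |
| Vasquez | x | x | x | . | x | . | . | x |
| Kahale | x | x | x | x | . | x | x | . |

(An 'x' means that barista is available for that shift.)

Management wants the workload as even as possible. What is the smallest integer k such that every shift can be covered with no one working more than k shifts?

With 3 baristas and 13 worker-slots to fill, someone must work at least ⌈13/3⌉ = 5 shifts, so k ≥ 5.
k = 5 works: Mar 13→Vasquez+Kahale, Mar 14→Vasquez, Mar 15→Vasquez+Kahale, Mar 16→Mbeki+Kahale, Mar 17→Mbeki, Mar 18→Mbeki+Kahale, Mar 19→Mbeki+Kahale, Mar 20→Mbeki.
Loads: Mbeki 5, Vasquez 3, Kahale 5 — all ≤ 5.

5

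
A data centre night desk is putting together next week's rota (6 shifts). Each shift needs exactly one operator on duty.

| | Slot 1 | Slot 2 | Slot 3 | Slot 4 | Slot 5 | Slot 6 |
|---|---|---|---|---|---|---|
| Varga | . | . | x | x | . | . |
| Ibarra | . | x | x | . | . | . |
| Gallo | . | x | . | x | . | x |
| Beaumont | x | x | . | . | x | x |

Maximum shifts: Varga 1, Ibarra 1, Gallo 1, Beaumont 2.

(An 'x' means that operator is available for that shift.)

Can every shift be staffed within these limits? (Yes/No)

No

Total capacity is 1+1+1+2 = 5 but 6 worker-slots are needed — infeasible.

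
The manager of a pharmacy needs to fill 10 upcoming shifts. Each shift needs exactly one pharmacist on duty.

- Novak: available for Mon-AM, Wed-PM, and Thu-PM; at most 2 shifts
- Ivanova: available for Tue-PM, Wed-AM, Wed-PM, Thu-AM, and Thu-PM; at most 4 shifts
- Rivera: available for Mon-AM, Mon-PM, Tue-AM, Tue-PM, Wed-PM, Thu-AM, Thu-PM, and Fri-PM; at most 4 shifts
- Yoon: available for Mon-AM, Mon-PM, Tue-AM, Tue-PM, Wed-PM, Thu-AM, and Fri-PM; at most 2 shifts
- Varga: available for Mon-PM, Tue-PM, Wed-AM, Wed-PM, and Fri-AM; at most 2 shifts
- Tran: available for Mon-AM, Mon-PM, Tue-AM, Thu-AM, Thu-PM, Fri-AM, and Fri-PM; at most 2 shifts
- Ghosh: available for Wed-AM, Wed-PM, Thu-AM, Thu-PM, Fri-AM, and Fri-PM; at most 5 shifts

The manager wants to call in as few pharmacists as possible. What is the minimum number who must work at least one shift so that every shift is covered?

10 slots to fill and no one can take more than 5, so at least ⌈10/5⌉ = 2 pharmacists are needed.
Any 2 pharmacists together have capacity at most 5+4 = 9 < 10 slots, so 2 can never suffice.
Novak, Rivera, and Ghosh alone can cover everything: Mon-AM→Novak, Mon-PM→Rivera, Tue-AM→Rivera, Tue-PM→Rivera, Wed-AM→Ghosh, Wed-PM→Novak, Thu-AM→Rivera, Thu-PM→Ghosh, Fri-AM→Ghosh, Fri-PM→Ghosh.

3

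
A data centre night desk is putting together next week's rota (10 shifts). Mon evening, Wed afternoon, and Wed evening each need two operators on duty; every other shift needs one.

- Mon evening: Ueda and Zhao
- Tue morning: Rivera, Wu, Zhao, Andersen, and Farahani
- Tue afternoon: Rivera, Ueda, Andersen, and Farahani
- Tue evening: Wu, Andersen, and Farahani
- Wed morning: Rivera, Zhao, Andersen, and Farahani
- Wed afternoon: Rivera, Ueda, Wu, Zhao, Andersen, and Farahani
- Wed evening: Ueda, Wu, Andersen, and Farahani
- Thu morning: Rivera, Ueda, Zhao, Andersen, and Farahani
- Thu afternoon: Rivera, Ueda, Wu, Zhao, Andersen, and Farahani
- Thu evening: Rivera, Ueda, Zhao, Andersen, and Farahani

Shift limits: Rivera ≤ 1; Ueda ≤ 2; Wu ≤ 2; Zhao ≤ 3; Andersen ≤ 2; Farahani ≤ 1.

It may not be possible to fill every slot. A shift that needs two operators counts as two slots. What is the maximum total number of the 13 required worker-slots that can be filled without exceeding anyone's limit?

Total capacity across all operators is 1+2+2+3+2+1 = 11, and 13 slots are needed, so at most 11 can be filled.
An assignment achieving 11: Mon evening→Ueda+Zhao, Tue morning→Zhao, Tue afternoon→Rivera, Tue evening→Wu, Wed morning→Zhao, Wed afternoon→Farahani, Wed evening→Ueda+Wu, Thu morning→Andersen, Thu evening→Andersen.
Loads: Rivera 1/1, Ueda 2/2, Wu 2/2, Zhao 3/3, Andersen 2/2, Farahani 1/1.

11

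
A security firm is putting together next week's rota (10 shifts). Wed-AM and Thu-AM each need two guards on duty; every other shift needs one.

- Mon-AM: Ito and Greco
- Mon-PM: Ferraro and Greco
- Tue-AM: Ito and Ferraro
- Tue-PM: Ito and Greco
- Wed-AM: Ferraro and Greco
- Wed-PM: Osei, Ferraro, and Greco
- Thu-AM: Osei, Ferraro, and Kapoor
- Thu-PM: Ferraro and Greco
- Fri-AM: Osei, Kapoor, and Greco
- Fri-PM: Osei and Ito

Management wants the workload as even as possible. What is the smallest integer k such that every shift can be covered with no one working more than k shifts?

With 5 guards and 12 worker-slots to fill, someone must work at least ⌈12/5⌉ = 3 shifts, so k ≥ 3.
k = 3 works: Mon-AM→Ito, Mon-PM→Ferraro, Tue-AM→Ito, Tue-PM→Ito, Wed-AM→Ferraro+Greco, Wed-PM→Osei, Thu-AM→Osei+Kapoor, Thu-PM→Ferraro, Fri-AM→Kapoor, Fri-PM→Osei.
Loads: Osei 3, Ito 3, Ferraro 3, Kapoor 2, Greco 1 — all ≤ 3.

3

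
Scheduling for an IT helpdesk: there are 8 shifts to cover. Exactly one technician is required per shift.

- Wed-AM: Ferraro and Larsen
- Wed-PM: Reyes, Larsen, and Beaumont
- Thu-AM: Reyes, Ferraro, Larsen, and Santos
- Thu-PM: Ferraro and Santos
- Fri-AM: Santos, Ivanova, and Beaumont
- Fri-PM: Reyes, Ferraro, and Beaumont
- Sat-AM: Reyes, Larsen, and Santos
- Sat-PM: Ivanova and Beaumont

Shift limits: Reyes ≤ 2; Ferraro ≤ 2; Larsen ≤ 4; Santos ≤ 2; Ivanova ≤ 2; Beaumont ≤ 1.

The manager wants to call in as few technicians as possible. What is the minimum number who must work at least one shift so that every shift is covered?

8 slots to fill and no one can take more than 4, so at least ⌈8/4⌉ = 2 technicians are needed.
Any 2 technicians together have capacity at most 4+2 = 6 < 8 slots, so 2 can never suffice.
Ferraro, Larsen, and Ivanova alone can cover everything: Wed-AM→Larsen, Wed-PM→Larsen, Thu-AM→Larsen, Thu-PM→Ferraro, Fri-AM→Ivanova, Fri-PM→Ferraro, Sat-AM→Larsen, Sat-PM→Ivanova.

3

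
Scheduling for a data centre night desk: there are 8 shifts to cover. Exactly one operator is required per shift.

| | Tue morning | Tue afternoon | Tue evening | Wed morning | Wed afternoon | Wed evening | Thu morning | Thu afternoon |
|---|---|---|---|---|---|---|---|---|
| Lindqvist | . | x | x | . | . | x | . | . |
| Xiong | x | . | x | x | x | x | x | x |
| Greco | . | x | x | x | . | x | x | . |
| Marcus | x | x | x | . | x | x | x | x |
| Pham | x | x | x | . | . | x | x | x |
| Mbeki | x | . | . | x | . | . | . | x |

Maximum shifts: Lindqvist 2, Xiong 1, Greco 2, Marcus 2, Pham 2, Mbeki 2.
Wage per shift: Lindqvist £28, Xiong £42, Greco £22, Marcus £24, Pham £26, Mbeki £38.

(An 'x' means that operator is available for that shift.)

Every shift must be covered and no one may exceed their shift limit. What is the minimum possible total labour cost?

Picking the cheapest available operator for each shift independently would cost £182, but that ignores the shift limits.
An optimal schedule: Tue morning→Marcus, Tue afternoon→Greco, Tue evening→Lindqvist, Wed morning→Greco, Wed afternoon→Marcus, Wed evening→Lindqvist, Thu morning→Pham, Thu afternoon→Pham.
Total: 24 + 22 + 28 + 22 + 24 + 28 + 26 + 26 = £200.

£200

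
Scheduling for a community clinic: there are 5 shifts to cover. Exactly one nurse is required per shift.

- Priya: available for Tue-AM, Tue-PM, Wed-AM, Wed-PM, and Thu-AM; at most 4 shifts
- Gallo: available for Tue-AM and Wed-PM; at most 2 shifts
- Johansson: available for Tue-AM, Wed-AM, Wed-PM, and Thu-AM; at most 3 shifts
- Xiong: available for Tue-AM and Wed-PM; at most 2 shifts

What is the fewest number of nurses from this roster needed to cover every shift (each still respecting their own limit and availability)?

2

5 slots to fill and no one can take more than 4, so at least ⌈5/4⌉ = 2 nurses are needed.
Priya and Gallo alone can cover everything: Tue-AM→Priya, Tue-PM→Priya, Wed-AM→Priya, Wed-PM→Gallo, Thu-AM→Priya.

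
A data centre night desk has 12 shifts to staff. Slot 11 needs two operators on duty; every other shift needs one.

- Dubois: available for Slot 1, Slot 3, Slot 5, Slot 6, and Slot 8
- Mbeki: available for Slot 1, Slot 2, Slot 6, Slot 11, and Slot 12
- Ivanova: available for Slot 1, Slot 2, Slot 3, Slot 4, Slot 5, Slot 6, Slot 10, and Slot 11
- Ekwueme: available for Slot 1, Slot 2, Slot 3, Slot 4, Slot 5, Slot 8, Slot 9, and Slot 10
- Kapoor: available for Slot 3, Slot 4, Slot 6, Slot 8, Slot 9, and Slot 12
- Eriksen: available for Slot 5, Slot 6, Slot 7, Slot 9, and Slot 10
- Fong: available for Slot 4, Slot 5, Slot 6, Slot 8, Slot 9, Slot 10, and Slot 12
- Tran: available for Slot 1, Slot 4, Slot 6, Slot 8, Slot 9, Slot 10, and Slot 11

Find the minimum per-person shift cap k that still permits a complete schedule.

2

With 8 operators and 13 worker-slots to fill, someone must work at least ⌈13/8⌉ = 2 shifts, so k ≥ 2.
k = 2 works: Slot 1→Dubois, Slot 2→Mbeki, Slot 3→Dubois, Slot 4→Ivanova, Slot 5→Ekwueme, Slot 6→Fong, Slot 7→Eriksen, Slot 8→Ekwueme, Slot 9→Kapoor, Slot 10→Eriksen, Slot 11→Mbeki+Ivanova, Slot 12→Kapoor.
Loads: Dubois 2, Mbeki 2, Ivanova 2, Ekwueme 2, Kapoor 2, Eriksen 2, Fong 1, Tran 0 — all ≤ 2.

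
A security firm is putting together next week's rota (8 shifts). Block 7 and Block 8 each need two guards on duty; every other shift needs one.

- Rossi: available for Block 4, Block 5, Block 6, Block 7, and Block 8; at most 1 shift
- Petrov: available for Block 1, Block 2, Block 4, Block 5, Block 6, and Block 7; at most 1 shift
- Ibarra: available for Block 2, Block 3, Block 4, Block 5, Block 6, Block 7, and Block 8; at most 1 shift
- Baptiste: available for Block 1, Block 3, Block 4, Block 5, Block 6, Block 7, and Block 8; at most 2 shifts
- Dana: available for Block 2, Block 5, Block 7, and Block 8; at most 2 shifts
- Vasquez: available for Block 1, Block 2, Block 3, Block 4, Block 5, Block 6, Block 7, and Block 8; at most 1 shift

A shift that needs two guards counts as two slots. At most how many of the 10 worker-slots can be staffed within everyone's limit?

Total capacity across all guards is 1+1+1+2+2+1 = 8, and 10 slots are needed, so at most 8 can be filled.
An assignment achieving 8: Block 1→Petrov, Block 2→Dana, Block 3→Ibarra, Block 4→Rossi, Block 5→Vasquez, Block 6→Baptiste, Block 8→Baptiste+Dana.
Loads: Rossi 1/1, Petrov 1/1, Ibarra 1/1, Baptiste 2/2, Dana 2/2, Vasquez 1/1.

8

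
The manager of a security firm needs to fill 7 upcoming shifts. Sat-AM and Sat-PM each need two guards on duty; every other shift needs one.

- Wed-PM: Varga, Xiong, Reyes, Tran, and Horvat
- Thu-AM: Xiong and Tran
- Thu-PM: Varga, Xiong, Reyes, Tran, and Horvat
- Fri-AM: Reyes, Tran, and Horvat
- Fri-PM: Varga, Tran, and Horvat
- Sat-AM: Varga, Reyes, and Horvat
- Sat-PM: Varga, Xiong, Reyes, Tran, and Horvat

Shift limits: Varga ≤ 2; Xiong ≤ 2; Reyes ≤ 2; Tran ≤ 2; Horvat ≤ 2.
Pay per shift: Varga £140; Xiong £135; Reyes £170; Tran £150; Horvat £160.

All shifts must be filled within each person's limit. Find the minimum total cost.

£1340

Picking the cheapest available guard for each shift independently would cost £1270, but that ignores the shift limits.
An optimal schedule: Wed-PM→Xiong, Thu-AM→Xiong, Thu-PM→Tran, Fri-AM→Tran, Fri-PM→Varga, Sat-AM→Varga+Horvat, Sat-PM→Horvat+Reyes.
Total: 135 + 135 + 150 + 150 + 140 + 140 + 160 + 160 + 170 = £1340.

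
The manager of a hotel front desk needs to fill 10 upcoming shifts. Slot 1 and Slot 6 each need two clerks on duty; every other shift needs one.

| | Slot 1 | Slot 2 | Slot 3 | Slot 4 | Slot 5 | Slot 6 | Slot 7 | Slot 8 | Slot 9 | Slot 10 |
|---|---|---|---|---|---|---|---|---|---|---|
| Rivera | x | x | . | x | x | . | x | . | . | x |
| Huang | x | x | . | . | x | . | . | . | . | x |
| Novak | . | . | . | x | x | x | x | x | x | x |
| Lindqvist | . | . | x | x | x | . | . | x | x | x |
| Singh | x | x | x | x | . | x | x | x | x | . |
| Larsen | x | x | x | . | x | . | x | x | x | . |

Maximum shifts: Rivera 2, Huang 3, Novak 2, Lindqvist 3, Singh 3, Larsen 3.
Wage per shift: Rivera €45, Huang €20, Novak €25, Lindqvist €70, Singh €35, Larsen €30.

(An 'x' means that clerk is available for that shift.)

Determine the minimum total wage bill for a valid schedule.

€350

Slot 6 can only be covered by Novak and Singh, so that assignment is forced.
Picking the cheapest available clerk for each shift independently would cost €300, but that ignores the shift limits.
An optimal schedule: Slot 1→Singh+Rivera, Slot 2→Huang, Slot 3→Larsen, Slot 4→Novak, Slot 5→Huang, Slot 6→Novak+Singh, Slot 7→Larsen, Slot 8→Larsen, Slot 9→Singh, Slot 10→Huang.
Total: 35 + 45 + 20 + 30 + 25 + 20 + 25 + 35 + 30 + 30 + 35 + 20 = €350.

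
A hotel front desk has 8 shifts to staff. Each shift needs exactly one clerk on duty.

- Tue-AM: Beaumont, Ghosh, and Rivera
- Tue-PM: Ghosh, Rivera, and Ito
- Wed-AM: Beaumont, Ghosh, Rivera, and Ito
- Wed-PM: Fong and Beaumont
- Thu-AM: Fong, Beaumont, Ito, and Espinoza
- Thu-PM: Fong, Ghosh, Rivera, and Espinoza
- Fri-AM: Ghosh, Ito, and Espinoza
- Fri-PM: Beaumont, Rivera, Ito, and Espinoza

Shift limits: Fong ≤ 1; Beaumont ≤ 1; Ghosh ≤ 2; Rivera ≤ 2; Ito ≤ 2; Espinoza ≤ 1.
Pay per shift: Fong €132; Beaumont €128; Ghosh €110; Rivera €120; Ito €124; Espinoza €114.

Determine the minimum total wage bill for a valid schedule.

€950

Picking the cheapest available clerk for each shift independently would cost €906, but that ignores the shift limits.
An optimal schedule: Tue-AM→Ghosh, Tue-PM→Ghosh, Wed-AM→Rivera, Wed-PM→Beaumont, Thu-AM→Ito, Thu-PM→Rivera, Fri-AM→Espinoza, Fri-PM→Ito.
Total: 110 + 110 + 120 + 128 + 124 + 120 + 114 + 124 = €950.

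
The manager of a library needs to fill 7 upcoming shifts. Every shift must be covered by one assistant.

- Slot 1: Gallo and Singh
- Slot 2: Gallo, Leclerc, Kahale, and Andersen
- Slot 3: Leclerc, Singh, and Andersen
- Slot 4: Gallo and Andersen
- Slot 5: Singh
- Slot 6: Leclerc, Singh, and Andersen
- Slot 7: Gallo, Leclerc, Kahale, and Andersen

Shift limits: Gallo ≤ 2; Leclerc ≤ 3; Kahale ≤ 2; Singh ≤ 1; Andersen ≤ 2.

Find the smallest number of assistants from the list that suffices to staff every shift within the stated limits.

4

7 slots to fill and no one can take more than 3, so at least ⌈7/3⌉ = 3 assistants are needed.
No set of 3 assistants can cover every shift (each such set leaves at least one shift with no one available or exceeds a cap).
Gallo, Leclerc, Kahale, and Singh alone can cover everything: Slot 1→Gallo, Slot 2→Leclerc, Slot 3→Leclerc, Slot 4→Gallo, Slot 5→Singh, Slot 6→Leclerc, Slot 7→Kahale.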